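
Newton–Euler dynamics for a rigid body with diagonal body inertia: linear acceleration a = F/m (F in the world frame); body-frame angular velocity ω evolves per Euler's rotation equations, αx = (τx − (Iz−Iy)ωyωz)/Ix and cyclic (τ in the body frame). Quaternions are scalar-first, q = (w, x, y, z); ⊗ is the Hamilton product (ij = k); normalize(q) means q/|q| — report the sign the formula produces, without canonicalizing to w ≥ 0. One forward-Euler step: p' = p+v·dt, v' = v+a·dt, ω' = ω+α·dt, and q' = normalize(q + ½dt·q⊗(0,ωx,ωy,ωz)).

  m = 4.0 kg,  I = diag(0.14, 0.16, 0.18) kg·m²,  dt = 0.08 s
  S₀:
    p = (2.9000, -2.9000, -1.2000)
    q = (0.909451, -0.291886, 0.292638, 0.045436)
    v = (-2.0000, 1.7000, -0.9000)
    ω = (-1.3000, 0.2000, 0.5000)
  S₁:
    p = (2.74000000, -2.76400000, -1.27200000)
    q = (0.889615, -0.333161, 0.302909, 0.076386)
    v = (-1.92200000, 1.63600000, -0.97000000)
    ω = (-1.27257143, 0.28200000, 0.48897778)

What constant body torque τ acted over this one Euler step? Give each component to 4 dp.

τ = (0.0500, 0.1900, -0.0300)

ω₁ − ω₀ = (0.02742857, 0.08200000, -0.01102222)
ω₀×(Iω₀) = (0.0020, 0.0260, -0.0052)
applied torque τ = (0.0500, 0.1900, -0.0300)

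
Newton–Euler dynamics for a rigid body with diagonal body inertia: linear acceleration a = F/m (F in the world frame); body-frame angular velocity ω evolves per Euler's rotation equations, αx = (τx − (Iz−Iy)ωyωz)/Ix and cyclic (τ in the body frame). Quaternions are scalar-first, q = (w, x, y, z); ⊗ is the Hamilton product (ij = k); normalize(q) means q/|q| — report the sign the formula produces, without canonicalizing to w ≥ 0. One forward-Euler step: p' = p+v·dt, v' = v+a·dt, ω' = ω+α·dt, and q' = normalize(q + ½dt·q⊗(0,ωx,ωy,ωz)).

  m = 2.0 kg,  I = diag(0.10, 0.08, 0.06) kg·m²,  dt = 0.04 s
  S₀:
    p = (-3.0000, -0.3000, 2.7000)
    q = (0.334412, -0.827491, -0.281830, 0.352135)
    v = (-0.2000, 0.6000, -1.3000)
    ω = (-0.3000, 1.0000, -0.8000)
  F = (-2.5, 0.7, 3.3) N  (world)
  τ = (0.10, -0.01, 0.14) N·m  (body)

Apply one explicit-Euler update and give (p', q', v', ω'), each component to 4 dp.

p' = (-3.0080, -0.2760, 2.6480)
q' = (0.3406, -0.8317, -0.2904, 0.3284)
v' = (-0.2500, 0.6140, -1.2340)
ω' = (-0.2664, 0.9902, -0.7107)

p' = p + v·dt = (-3.0080, -0.2760, 2.6480)
v' = v + a·dt = (-0.2500, 0.6140, -1.2340)
gyro term ω×Iω = (0.0160, 0.0096, 0.0060)
(τ − ω×Iω)/I = (0.8400, -0.2450, 2.2333)
ω' = ω + α·dt = (-0.2664, 0.9902, -0.7107)
2q̇ = q⊗(0,ω) = (0.3152907, -0.2269946, -0.4332213, -1.1795696)
q + ½dt·q⊗(0,ω), renormalized = (0.3406, -0.8317, -0.2904, 0.3284)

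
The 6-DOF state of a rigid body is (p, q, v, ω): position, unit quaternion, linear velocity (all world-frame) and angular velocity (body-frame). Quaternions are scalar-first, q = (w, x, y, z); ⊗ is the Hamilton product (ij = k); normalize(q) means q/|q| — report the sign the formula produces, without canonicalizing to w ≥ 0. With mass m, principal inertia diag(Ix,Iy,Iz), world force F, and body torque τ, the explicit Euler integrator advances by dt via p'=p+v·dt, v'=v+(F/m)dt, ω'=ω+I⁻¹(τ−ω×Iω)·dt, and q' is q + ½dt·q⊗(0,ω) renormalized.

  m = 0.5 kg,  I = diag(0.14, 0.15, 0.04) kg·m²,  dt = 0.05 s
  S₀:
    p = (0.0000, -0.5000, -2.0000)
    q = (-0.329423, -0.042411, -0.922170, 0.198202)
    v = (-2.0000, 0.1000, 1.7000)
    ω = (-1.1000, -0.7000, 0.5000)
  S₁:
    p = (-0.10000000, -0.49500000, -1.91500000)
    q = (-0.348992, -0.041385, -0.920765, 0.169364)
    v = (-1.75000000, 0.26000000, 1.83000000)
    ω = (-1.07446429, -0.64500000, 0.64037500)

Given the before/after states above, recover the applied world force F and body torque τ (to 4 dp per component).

F = (2.5000, 1.6000, 1.3000)
τ = (0.1100, 0.1100, 0.1200)

ω₁ − ω₀ = (0.02553571, 0.05500000, 0.14037500)
ω₀×(Iω₀) = (0.0385, -0.0550, 0.0077)
I·α + gyro = (0.1100, 0.1100, 0.1200)
Δv = v₁−v₀ = (0.25000000, 0.16000000, 0.13000000)
F = m·Δv/dt = (2.5000, 1.6000, 1.3000)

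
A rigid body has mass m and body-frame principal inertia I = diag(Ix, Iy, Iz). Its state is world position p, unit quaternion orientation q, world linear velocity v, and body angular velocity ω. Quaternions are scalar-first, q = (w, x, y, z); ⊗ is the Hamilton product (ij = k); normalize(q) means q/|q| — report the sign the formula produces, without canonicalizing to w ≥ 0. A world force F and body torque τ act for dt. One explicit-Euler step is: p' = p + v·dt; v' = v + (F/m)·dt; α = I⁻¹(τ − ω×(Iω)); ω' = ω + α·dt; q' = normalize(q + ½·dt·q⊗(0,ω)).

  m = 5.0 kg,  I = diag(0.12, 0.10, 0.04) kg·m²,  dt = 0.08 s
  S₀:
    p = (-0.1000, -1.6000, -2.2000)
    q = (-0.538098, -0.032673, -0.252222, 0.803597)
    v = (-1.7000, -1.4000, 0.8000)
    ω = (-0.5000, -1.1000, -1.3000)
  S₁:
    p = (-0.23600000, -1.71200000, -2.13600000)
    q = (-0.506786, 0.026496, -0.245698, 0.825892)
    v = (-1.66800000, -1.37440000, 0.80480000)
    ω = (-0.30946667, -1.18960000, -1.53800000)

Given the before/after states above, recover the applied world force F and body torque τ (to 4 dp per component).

velocity change Δv = (0.03200000, 0.02560000, 0.00480000)
m·(v₁−v₀)/dt = (2.0000, 1.6000, 0.3000)
Δω = ω₁−ω₀ = (0.19053333, -0.08960000, -0.23800000)
gyro term ω₀×Iω₀ = (-0.0858, 0.0520, -0.0110)
τ = I·(Δω/dt) + ω₀×(Iω₀) = (0.2000, -0.0600, -0.1300)

F = (2.0000, 1.6000, 0.3000)
τ = (0.2000, -0.0600, -0.1300)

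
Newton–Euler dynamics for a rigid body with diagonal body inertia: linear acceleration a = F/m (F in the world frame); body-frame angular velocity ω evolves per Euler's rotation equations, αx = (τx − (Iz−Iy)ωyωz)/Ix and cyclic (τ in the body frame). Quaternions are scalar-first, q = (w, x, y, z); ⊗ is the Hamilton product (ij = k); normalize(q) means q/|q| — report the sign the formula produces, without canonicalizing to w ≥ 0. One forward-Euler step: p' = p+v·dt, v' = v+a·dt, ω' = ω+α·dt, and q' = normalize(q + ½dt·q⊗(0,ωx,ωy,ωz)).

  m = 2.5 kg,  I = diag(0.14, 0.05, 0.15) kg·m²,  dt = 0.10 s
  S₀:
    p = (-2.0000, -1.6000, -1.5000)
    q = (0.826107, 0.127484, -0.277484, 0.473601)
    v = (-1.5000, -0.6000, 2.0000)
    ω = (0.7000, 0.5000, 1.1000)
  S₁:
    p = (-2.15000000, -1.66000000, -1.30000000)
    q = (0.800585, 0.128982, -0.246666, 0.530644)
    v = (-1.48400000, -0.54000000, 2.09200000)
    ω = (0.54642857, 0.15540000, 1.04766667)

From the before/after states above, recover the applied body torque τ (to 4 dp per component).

τ = (-0.1600, -0.1800, -0.1100)

rate change Δω = (-0.15357143, -0.34460000, -0.05233333)
ω₀×(Iω₀) = (0.0550, -0.0077, -0.0315)
I·α + gyro = (-0.1600, -0.1800, -0.1100)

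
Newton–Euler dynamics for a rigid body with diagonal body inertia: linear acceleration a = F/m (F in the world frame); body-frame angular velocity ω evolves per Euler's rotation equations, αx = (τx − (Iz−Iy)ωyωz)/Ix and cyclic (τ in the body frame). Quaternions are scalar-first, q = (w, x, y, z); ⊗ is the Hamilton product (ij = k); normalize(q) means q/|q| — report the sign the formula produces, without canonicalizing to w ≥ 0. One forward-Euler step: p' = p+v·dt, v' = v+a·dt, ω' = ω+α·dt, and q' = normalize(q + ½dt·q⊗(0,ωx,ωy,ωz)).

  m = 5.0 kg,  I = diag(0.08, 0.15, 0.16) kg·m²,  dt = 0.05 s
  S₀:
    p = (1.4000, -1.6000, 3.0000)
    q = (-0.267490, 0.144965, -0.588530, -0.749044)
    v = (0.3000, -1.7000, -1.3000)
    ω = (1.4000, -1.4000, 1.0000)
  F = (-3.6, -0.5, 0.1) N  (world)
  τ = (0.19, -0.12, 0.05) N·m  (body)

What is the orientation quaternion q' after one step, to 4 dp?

Hamilton product q⊗(0,ω) = (-0.2778490, -2.0116776, -0.8191406, 0.3535010)
q + ½dt·q⊗(0,ω), renormalized = (-0.2740, 0.0945, -0.6081, -0.7391)

q' = (-0.2740, 0.0945, -0.6081, -0.7391)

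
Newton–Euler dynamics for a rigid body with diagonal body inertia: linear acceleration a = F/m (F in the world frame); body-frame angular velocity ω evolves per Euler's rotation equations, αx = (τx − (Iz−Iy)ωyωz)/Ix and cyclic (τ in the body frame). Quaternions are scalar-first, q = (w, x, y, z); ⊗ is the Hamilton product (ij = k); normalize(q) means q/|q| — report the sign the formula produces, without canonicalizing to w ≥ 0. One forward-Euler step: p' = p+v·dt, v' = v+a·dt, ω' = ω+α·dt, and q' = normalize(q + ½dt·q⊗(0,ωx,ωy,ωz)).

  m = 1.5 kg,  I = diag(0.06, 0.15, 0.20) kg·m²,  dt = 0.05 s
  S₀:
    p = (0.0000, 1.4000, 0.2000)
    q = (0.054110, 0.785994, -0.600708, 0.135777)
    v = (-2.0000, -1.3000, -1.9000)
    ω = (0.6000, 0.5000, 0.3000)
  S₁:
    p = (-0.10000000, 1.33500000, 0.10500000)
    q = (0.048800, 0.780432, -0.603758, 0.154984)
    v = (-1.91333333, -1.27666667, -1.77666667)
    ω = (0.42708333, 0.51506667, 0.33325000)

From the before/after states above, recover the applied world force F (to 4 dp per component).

velocity change Δv = (0.08666667, 0.02333333, 0.12333333)
F = m·Δv/dt = (2.6000, 0.7000, 3.7000)

F = (2.6000, 0.7000, 3.7000)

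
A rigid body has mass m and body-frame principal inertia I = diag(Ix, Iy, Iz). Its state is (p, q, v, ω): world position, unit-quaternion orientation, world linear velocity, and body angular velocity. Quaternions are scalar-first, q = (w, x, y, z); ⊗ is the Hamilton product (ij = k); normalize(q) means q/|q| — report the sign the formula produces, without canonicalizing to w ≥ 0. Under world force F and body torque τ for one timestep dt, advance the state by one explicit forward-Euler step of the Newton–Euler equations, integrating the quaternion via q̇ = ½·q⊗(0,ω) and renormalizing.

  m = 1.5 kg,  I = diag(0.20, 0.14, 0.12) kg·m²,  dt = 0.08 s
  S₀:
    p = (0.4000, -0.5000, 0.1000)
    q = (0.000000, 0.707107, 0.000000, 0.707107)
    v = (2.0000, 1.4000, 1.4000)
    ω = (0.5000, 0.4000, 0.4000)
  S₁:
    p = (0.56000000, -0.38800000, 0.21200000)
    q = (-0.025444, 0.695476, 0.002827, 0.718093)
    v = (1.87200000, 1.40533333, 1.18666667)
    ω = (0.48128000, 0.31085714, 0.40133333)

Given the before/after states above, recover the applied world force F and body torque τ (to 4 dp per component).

ω₁ − ω₀ = (-0.01872000, -0.08914286, 0.00133333)
applied torque τ = (-0.0500, -0.1400, -0.0100)
v₁ − v₀ = (-0.12800000, 0.00533333, -0.21333333)
applied force F = (-2.4000, 0.1000, -4.0000)

F = (-2.4000, 0.1000, -4.0000)
τ = (-0.0500, -0.1400, -0.0100)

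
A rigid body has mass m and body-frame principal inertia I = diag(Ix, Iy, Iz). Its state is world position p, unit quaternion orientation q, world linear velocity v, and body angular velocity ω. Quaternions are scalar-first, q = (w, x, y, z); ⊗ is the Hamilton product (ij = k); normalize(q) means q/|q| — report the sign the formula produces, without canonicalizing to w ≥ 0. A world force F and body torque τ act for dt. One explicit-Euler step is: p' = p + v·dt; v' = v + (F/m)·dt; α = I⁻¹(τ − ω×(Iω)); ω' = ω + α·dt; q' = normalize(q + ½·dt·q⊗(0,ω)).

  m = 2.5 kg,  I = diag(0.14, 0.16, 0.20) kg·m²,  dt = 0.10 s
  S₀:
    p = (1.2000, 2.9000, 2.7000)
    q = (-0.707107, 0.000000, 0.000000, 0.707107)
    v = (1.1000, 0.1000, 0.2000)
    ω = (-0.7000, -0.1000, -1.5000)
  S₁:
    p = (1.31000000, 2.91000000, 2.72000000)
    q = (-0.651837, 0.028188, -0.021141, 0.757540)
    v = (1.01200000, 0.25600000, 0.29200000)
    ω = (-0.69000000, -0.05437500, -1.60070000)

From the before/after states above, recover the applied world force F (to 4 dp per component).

F = (-2.2000, 3.9000, 2.3000)

Δv = v₁−v₀ = (-0.08800000, 0.15600000, 0.09200000)
F = m·Δv/dt = (-2.2000, 3.9000, 2.3000)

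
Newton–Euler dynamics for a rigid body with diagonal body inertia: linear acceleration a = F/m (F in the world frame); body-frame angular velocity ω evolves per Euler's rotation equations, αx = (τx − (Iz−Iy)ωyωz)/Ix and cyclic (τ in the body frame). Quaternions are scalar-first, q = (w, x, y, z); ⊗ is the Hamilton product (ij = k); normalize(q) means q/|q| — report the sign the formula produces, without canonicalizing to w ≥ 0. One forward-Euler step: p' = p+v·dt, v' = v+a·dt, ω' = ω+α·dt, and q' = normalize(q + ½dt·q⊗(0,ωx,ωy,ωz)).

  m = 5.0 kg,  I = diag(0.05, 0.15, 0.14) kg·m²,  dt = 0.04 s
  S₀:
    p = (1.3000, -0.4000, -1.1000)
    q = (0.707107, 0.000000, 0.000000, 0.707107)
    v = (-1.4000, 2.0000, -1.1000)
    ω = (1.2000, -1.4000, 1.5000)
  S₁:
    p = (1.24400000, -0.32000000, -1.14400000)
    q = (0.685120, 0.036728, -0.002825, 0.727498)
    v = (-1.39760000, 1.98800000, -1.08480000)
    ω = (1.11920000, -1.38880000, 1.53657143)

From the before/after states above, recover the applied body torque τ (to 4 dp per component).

ω₁ − ω₀ = (-0.08080000, 0.01120000, 0.03657143)
ω₀×(Iω₀) = (0.0210, -0.1620, -0.1680)
τ = I·(Δω/dt) + ω₀×(Iω₀) = (-0.0800, -0.1200, -0.0400)

τ = (-0.0800, -0.1200, -0.0400)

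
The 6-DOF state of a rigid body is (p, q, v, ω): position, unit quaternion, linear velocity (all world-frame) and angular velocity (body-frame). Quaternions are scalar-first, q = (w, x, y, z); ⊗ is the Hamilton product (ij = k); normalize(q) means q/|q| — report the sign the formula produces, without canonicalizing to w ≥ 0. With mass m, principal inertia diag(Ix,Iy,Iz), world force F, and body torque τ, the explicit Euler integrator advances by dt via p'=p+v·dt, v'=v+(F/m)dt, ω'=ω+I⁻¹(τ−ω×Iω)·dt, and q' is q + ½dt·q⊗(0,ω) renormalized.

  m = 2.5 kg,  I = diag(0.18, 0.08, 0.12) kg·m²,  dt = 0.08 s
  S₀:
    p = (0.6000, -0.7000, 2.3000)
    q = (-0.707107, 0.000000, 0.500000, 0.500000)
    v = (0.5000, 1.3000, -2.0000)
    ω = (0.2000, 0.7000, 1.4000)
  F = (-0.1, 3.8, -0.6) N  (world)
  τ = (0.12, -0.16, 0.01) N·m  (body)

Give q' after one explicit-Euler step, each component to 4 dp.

q' = (-0.7476, 0.0083, 0.4832, 0.4555)

q⊗(0,ω) = (-1.0500000, 0.2085786, -0.3949749, -1.0899498)
q + ½dt·q⊗(0,ω), renormalized = (-0.7476, 0.0083, 0.4832, 0.4555)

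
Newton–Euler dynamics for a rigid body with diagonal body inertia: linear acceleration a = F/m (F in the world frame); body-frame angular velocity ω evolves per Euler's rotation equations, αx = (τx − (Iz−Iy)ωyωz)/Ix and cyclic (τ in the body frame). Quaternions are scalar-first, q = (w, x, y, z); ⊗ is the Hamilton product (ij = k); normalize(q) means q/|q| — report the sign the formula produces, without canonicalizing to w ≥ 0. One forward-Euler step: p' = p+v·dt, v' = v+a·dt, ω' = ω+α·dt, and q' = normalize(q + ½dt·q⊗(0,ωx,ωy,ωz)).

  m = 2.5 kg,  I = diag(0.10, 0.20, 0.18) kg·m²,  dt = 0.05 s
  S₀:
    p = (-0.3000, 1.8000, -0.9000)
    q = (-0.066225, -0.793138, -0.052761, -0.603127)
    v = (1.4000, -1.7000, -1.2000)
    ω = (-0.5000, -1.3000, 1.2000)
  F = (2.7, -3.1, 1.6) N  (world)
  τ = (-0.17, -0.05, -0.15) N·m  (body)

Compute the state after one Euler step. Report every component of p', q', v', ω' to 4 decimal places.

p' = (-0.2300, 1.7150, -0.9600)
q' = (-0.0597, -0.8126, -0.0193, -0.5794)
v' = (1.4540, -1.7620, -1.1680)
ω' = (-0.6006, -1.3245, 1.1403)

new position p' = (-0.2300, 1.7150, -0.9600)
v + (F/m)dt = (1.4540, -1.7620, -1.1680)
precession coupling ω×(Iω) = (0.0312, 0.0480, 0.0650)
angular accel α = (-2.0120, -0.4900, -1.1944)
new body rate ω' = (-0.6006, -1.3245, 1.1403)
Hamilton product q⊗(0,ω) = (0.2585941, -0.8142658, 1.3394216, 0.9252289)
q' = normalize(q + ½dt·q⊗(0,ω)) = (-0.0597, -0.8126, -0.0193, -0.5794)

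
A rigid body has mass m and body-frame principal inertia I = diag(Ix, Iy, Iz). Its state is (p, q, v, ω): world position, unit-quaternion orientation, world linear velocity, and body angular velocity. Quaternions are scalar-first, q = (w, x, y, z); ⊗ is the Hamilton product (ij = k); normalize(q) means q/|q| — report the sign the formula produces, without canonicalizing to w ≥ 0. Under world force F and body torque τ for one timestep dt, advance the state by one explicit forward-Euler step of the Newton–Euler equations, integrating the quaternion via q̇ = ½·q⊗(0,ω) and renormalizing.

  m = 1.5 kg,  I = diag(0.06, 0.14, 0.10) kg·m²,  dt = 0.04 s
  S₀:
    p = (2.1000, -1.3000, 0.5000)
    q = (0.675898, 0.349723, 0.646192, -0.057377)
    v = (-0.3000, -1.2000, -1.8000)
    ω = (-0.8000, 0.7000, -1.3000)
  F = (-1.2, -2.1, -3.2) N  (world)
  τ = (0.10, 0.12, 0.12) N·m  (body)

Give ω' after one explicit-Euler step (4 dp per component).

(τ − ω×Iω)/I = (1.0600, 1.1543, 1.6480)
ω' = ω + α·dt = (-0.7576, 0.7462, -1.2341)

ω' = (-0.7576, 0.7462, -1.2341)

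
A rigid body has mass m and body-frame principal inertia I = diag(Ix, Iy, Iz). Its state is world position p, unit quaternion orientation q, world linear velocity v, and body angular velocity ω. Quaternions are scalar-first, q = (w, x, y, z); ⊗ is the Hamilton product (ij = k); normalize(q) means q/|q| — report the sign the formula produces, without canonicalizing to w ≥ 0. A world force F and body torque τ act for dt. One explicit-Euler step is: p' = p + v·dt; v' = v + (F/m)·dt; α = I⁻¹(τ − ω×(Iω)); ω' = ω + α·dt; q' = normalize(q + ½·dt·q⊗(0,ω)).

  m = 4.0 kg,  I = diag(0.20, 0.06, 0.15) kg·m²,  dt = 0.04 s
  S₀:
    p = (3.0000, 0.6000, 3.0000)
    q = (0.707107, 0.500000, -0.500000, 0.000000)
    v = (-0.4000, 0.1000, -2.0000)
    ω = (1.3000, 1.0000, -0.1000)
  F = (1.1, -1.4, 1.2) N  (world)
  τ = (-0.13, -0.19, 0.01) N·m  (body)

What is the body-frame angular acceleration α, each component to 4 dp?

α = (-0.6050, -3.0583, 1.2800)

gyro term ω×Iω = (-0.0090, -0.0065, -0.1820)
angular accel α = (-0.6050, -3.0583, 1.2800)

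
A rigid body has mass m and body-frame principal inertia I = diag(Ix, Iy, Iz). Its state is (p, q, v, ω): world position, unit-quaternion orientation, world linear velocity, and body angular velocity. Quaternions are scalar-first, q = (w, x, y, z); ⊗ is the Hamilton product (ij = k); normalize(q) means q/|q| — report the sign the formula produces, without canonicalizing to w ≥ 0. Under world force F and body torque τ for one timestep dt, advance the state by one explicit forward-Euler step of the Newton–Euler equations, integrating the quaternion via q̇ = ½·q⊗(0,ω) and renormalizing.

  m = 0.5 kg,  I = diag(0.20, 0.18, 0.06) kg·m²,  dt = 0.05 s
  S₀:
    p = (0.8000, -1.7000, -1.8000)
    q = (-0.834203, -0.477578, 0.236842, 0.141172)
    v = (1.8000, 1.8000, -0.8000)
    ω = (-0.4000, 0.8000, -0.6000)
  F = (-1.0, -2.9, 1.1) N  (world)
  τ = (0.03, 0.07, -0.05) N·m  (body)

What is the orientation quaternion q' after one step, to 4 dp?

q' = (-0.8413, -0.4754, 0.2115, 0.1464)

2q̇ = q⊗(0,ω) = (-0.2958016, 0.0786384, -1.0103780, 0.2131962)
updated quaternion q' = (-0.8413, -0.4754, 0.2115, 0.1464)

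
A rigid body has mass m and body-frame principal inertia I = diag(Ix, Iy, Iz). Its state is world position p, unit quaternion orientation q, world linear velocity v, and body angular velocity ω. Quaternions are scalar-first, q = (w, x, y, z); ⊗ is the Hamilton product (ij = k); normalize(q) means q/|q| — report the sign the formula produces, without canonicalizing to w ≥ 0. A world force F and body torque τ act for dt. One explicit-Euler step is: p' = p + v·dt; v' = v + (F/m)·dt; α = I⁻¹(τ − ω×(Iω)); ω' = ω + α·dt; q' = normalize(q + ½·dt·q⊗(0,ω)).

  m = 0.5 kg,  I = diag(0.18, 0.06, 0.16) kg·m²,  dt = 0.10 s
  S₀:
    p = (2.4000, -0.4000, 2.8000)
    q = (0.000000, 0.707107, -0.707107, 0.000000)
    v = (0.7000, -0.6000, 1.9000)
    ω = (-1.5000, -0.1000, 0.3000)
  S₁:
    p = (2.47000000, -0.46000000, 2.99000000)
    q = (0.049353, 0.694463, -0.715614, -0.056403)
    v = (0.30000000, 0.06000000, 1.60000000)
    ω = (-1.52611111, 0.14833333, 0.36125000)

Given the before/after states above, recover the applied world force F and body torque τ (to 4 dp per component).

F = (-2.0000, 3.3000, -1.5000)
τ = (-0.0500, 0.1400, 0.0800)

velocity change Δv = (-0.40000000, 0.66000000, -0.30000000)
applied force F = (-2.0000, 3.3000, -1.5000)
rate change Δω = (-0.02611111, 0.24833333, 0.06125000)
ω₀×(Iω₀) = (-0.0030, -0.0090, -0.0180)
applied torque τ = (-0.0500, 0.1400, 0.0800)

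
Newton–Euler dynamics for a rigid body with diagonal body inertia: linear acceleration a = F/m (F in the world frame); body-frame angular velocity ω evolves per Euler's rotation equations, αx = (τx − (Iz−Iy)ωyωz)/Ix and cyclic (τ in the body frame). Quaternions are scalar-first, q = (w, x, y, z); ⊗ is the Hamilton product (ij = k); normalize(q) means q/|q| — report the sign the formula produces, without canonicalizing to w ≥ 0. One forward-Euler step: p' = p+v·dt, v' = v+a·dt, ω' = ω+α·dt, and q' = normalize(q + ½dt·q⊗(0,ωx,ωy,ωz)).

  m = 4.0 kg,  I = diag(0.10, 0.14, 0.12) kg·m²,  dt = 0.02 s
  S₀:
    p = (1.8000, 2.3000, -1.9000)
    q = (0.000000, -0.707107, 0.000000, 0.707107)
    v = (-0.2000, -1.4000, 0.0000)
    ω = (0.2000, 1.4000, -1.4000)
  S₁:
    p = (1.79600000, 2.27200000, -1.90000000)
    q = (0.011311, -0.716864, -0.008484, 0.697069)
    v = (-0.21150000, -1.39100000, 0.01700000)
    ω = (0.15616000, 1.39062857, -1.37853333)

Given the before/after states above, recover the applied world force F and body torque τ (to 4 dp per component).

Δω = ω₁−ω₀ = (-0.04384000, -0.00937143, 0.02146667)
applied torque τ = (-0.1800, -0.0600, 0.1400)
Δv = v₁−v₀ = (-0.01150000, 0.00900000, 0.01700000)
applied force F = (-2.3000, 1.8000, 3.4000)

F = (-2.3000, 1.8000, 3.4000)
τ = (-0.1800, -0.0600, 0.1400)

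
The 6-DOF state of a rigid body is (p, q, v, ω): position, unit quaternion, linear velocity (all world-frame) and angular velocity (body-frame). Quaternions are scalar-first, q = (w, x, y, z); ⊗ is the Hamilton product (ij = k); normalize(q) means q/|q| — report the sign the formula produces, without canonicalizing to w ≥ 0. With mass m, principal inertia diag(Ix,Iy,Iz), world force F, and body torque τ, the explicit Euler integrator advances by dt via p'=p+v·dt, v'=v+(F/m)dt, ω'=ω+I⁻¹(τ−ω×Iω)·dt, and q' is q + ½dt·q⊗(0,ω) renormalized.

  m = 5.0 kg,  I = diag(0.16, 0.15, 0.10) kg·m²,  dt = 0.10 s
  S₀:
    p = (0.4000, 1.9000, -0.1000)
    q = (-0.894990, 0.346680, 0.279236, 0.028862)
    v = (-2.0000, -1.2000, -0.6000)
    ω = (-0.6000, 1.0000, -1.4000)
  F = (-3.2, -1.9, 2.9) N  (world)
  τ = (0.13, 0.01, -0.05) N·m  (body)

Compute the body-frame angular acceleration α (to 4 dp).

α = (0.3750, -0.2693, -0.5600)

gyro term ω×Iω = (0.0700, 0.0504, 0.0060)
angular accel α = (0.3750, -0.2693, -0.5600)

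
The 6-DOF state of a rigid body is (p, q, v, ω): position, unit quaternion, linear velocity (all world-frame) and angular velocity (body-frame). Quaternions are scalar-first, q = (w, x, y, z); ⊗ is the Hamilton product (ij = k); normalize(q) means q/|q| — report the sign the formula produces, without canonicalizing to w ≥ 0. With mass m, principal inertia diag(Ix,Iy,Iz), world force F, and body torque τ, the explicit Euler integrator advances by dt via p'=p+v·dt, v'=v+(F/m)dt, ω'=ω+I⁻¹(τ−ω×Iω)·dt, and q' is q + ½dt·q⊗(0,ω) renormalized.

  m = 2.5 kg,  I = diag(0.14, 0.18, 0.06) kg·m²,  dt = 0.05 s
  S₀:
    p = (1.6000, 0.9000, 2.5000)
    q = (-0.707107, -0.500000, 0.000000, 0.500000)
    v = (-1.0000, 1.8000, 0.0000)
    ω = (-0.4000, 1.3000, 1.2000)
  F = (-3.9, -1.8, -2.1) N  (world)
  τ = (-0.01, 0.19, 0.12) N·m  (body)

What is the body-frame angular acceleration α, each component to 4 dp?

α = (1.2657, 1.2689, 2.3467)

precession coupling ω×(Iω) = (-0.1872, -0.0384, -0.0208)
angular accel α = (1.2657, 1.2689, 2.3467)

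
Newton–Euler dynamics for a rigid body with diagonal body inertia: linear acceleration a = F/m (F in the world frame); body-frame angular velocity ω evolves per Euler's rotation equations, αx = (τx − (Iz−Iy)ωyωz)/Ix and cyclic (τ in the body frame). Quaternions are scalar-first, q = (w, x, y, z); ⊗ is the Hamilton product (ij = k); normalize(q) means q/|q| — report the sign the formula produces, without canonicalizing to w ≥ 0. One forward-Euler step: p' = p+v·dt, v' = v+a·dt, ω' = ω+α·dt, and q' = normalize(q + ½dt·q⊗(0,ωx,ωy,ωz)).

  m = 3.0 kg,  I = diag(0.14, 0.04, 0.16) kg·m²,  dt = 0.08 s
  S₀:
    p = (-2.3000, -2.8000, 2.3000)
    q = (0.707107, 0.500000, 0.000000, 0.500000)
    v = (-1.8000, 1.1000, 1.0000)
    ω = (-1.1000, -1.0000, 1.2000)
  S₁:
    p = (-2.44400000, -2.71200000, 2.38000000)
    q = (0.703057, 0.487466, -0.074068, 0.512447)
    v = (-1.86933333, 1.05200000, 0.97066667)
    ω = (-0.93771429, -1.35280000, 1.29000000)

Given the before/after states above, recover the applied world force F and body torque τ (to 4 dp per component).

velocity change Δv = (-0.06933333, -0.04800000, -0.02933333)
m·(v₁−v₀)/dt = (-2.6000, -1.8000, -1.1000)
rate change Δω = (0.16228571, -0.35280000, 0.09000000)
gyro term ω₀×Iω₀ = (-0.1440, 0.0264, -0.1100)
applied torque τ = (0.1400, -0.1500, 0.0700)

F = (-2.6000, -1.8000, -1.1000)
τ = (0.1400, -0.1500, 0.0700)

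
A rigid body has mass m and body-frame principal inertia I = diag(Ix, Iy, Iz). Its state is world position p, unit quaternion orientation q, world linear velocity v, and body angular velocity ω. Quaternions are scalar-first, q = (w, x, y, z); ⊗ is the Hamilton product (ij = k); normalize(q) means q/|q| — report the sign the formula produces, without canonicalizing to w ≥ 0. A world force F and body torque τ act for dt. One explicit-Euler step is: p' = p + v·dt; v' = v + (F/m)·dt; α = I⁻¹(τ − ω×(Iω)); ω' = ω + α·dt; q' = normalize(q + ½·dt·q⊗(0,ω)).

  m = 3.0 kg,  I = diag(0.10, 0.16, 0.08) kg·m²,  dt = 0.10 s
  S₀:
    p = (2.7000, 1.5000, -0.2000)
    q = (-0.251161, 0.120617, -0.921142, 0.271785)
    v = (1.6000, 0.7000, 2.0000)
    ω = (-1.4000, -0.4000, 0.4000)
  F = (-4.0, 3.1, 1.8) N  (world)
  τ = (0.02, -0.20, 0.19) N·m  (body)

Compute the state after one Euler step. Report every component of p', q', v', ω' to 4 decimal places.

ω×(Iω) gyroscopic = (0.0128, -0.0112, 0.0336)
α = I⁻¹(τ − ω×Iω) = (0.0720, -1.1800, 1.9550)
ω + α·dt = (-1.3928, -0.5180, 0.5955)
2q̇ = q⊗(0,ω) = (-0.3083070, 0.0918826, -0.3282814, -1.4383100)
updated quaternion q' = (-0.2658, 0.1249, -0.9349, 0.1993)
a = F/m = (-1.3333, 1.0333, 0.6000)
new position p' = (2.8600, 1.5700, 0.0000)
v' = v + a·dt = (1.4667, 0.8033, 2.0600)

p' = (2.8600, 1.5700, 0.0000)
q' = (-0.2658, 0.1249, -0.9349, 0.1993)
v' = (1.4667, 0.8033, 2.0600)
ω' = (-1.3928, -0.5180, 0.5955)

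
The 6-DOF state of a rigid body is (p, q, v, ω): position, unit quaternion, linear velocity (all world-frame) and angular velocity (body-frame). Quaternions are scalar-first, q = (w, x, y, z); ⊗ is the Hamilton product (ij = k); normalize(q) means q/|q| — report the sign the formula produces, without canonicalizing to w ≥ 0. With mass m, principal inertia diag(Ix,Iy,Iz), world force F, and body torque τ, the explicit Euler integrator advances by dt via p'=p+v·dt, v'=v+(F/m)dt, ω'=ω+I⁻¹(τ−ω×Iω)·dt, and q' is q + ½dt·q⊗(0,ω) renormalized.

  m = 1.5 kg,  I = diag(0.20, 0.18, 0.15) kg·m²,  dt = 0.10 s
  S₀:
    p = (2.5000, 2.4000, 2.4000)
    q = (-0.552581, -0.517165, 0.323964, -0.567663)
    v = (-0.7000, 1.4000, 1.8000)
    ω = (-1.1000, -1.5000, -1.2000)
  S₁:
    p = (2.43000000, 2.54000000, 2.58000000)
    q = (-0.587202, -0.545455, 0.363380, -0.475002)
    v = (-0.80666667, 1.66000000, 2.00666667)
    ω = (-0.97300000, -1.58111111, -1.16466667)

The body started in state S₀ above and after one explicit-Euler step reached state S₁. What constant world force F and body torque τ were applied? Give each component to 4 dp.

F = (-1.6000, 3.9000, 3.1000)
τ = (0.2000, -0.0800, 0.0200)

rate change Δω = (0.12700000, -0.08111111, 0.03533333)
I·α + gyro = (0.2000, -0.0800, 0.0200)
v₁ − v₀ = (-0.10666667, 0.26000000, 0.20666667)
applied force F = (-1.6000, 3.9000, 3.1000)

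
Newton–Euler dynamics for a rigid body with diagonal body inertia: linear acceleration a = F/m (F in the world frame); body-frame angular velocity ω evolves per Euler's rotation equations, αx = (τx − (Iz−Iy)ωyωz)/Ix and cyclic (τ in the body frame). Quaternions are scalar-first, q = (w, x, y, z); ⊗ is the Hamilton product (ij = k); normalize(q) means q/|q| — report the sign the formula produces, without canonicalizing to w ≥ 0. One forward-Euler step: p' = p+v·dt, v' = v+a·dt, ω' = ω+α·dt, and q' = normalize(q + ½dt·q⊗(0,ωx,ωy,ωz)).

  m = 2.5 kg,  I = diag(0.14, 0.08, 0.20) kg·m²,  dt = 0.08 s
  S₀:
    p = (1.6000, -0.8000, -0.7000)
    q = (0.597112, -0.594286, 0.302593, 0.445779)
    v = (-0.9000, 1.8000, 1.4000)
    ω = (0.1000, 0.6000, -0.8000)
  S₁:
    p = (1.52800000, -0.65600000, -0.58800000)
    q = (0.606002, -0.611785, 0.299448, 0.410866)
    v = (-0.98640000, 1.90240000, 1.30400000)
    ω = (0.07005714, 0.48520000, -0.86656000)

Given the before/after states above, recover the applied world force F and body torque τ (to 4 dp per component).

Δv = v₁−v₀ = (-0.08640000, 0.10240000, -0.09600000)
applied force F = (-2.7000, 3.2000, -3.0000)
Δω = ω₁−ω₀ = (-0.02994286, -0.11480000, -0.06656000)
I·α + gyro = (-0.1100, -0.1100, -0.1700)

F = (-2.7000, 3.2000, -3.0000)
τ = (-0.1100, -0.1100, -0.1700)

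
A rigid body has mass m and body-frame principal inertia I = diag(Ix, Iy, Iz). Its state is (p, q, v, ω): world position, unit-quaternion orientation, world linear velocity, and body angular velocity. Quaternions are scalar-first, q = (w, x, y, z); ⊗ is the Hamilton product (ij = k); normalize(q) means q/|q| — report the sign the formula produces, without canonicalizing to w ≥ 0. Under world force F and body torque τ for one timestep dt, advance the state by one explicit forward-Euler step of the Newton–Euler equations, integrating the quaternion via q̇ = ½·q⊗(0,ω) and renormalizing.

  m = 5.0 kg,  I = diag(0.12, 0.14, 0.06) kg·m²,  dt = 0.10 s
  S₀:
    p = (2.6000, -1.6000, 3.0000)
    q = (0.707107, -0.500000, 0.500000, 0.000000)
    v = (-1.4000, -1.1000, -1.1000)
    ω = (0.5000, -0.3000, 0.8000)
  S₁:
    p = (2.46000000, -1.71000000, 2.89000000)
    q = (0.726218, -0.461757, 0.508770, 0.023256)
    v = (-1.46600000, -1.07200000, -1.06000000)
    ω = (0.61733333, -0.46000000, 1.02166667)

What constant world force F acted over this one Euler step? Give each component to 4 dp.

F = (-3.3000, 1.4000, 2.0000)

velocity change Δv = (-0.06600000, 0.02800000, 0.04000000)
applied force F = (-3.3000, 1.4000, 2.0000)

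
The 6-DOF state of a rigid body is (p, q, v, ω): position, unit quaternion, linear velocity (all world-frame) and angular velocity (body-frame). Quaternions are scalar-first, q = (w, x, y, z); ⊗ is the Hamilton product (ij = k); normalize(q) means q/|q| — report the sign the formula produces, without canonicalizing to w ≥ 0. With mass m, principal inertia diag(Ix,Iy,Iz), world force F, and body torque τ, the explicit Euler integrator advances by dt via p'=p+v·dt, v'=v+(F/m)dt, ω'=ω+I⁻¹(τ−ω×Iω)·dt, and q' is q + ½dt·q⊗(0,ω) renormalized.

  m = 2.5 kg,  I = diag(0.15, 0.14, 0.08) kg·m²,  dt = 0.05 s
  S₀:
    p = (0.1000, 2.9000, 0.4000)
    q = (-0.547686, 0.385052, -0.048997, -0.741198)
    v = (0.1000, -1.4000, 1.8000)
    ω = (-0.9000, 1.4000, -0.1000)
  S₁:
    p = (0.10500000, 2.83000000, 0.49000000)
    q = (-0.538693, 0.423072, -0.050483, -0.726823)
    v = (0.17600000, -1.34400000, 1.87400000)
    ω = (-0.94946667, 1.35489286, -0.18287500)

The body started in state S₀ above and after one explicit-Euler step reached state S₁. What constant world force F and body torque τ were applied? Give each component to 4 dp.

Δv = v₁−v₀ = (0.07600000, 0.05600000, 0.07400000)
F = m·Δv/dt = (3.8000, 2.8000, 3.7000)
Δω = ω₁−ω₀ = (-0.04946667, -0.04510714, -0.08287500)
applied torque τ = (-0.1400, -0.1200, -0.1200)

F = (3.8000, 2.8000, 3.7000)
τ = (-0.1400, -0.1200, -0.1200)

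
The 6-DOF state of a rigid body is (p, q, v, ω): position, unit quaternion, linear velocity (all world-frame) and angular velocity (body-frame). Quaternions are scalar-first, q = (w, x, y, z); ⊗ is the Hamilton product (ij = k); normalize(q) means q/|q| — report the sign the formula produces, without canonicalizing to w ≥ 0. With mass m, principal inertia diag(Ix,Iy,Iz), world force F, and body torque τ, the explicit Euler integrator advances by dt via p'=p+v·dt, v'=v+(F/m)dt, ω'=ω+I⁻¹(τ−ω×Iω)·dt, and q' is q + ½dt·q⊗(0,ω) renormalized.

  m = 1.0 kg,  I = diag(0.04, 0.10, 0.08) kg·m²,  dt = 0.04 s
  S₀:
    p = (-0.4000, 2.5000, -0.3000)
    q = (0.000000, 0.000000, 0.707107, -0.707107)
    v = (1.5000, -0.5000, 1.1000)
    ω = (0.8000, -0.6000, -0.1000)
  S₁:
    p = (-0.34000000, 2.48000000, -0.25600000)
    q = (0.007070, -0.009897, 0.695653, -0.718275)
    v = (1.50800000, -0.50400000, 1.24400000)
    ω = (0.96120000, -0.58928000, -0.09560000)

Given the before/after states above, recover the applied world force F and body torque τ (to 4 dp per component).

ω₁ − ω₀ = (0.16120000, 0.01072000, 0.00440000)
ω₀×(Iω₀) = (-0.0012, 0.0032, -0.0288)
applied torque τ = (0.1600, 0.0300, -0.0200)
Δv = v₁−v₀ = (0.00800000, -0.00400000, 0.14400000)
applied force F = (0.2000, -0.1000, 3.6000)

F = (0.2000, -0.1000, 3.6000)
τ = (0.1600, 0.0300, -0.0200)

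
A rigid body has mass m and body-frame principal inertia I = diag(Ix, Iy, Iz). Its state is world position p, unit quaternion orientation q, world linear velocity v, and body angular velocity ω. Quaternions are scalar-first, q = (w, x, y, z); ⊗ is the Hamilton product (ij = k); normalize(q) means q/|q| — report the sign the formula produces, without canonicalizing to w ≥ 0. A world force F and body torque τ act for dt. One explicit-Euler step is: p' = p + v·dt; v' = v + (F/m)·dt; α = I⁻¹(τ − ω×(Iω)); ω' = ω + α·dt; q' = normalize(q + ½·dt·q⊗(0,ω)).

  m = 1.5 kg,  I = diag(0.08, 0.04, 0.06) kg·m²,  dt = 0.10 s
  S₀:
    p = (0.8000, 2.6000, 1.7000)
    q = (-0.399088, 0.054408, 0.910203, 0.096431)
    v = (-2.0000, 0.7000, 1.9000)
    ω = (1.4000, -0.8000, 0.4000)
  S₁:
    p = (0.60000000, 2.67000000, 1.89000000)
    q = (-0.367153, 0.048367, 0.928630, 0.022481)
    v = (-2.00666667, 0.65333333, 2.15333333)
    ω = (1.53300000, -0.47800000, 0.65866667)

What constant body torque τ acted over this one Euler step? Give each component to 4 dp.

τ = (0.1000, 0.1400, 0.2000)

rate change Δω = (0.13300000, 0.32200000, 0.25866667)
τ = I·(Δω/dt) + ω₀×(Iω₀) = (0.1000, 0.1400, 0.2000)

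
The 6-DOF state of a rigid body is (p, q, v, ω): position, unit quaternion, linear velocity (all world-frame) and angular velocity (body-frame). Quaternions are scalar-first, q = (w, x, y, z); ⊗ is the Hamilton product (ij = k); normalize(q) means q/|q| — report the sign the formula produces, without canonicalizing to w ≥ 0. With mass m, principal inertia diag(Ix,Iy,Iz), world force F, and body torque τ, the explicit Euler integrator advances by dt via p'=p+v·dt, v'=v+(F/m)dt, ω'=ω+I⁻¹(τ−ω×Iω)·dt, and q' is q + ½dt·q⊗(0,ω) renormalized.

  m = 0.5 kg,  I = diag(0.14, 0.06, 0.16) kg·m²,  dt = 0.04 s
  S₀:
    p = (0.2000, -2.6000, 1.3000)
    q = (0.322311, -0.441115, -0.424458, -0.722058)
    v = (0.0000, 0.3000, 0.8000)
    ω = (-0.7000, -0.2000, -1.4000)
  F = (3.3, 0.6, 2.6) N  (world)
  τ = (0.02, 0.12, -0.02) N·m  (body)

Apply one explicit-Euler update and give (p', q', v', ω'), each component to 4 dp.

gyro term ω×Iω = (0.0280, -0.0196, -0.0112)
(τ − ω×Iω)/I = (-0.0571, 2.3267, -0.0550)
ω + α·dt = (-0.7023, -0.1069, -1.4022)
q⊗(0,ω) = (-1.4045533, 0.2242119, -0.1765826, -0.6601330)
q' = normalize(q + ½dt·q⊗(0,ω)) = (0.2941, -0.4364, -0.4278, -0.7349)
a = F/m = (6.6000, 1.2000, 5.2000)
p + v·dt = (0.2000, -2.5880, 1.3320)
v' = v + a·dt = (0.2640, 0.3480, 1.0080)

p' = (0.2000, -2.5880, 1.3320)
q' = (0.2941, -0.4364, -0.4278, -0.7349)
v' = (0.2640, 0.3480, 1.0080)
ω' = (-0.7023, -0.1069, -1.4022)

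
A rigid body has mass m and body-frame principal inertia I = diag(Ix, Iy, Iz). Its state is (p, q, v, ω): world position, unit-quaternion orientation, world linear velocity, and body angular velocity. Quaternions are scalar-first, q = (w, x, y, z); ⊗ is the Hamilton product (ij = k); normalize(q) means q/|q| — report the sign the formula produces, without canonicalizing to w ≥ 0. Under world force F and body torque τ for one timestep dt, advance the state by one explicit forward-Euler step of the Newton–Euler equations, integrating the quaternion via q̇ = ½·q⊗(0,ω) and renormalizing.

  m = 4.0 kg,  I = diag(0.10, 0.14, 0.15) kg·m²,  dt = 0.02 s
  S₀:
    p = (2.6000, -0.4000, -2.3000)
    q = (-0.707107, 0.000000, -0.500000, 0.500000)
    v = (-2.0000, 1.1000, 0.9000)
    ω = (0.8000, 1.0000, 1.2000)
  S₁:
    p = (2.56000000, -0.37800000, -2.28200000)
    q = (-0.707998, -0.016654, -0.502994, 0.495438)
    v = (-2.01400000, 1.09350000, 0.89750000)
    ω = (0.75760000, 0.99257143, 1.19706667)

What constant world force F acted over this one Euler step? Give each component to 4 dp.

F = (-2.8000, -1.3000, -0.5000)

velocity change Δv = (-0.01400000, -0.00650000, -0.00250000)
applied force F = (-2.8000, -1.3000, -0.5000)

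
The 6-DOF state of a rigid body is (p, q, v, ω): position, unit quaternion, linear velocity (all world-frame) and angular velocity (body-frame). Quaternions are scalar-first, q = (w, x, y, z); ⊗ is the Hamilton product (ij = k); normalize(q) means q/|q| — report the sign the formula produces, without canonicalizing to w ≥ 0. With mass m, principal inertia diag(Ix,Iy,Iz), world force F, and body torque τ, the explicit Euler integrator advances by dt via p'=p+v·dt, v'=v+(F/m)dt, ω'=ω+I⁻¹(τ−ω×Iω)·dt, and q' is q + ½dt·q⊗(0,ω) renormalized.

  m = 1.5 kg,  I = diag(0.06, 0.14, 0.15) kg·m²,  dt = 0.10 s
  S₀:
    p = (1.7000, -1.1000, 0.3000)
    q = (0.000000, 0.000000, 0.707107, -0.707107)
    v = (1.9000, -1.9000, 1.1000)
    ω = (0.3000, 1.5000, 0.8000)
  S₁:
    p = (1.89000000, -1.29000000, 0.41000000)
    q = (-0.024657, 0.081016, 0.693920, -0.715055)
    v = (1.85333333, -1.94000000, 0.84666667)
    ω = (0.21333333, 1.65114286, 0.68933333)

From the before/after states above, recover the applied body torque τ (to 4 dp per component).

τ = (-0.0400, 0.1900, -0.1300)

rate change Δω = (-0.08666667, 0.15114286, -0.11066667)
ω₀×(Iω₀) = (0.0120, -0.0216, 0.0360)
τ = I·(Δω/dt) + ω₀×(Iω₀) = (-0.0400, 0.1900, -0.1300)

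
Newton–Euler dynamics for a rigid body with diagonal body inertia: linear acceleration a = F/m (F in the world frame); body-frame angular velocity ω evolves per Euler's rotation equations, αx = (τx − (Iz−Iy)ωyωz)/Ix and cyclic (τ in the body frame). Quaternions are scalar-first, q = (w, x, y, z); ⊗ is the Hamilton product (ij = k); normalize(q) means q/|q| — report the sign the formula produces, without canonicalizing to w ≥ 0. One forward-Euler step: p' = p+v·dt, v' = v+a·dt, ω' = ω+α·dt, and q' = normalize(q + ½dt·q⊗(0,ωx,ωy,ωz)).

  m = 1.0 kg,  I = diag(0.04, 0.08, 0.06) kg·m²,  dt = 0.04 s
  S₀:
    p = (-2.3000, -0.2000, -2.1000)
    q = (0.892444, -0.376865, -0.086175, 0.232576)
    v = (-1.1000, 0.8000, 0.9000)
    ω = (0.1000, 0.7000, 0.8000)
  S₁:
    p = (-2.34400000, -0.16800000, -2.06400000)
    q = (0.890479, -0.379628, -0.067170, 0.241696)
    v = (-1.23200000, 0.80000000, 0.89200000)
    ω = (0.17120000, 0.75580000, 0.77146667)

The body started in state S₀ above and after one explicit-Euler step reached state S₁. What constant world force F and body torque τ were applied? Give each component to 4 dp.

rate change Δω = (0.07120000, 0.05580000, -0.02853333)
applied torque τ = (0.0600, 0.1100, -0.0400)
velocity change Δv = (-0.13200000, 0.00000000, -0.00800000)
applied force F = (-3.3000, 0.0000, -0.2000)

F = (-3.3000, 0.0000, -0.2000)
τ = (0.0600, 0.1100, -0.0400)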